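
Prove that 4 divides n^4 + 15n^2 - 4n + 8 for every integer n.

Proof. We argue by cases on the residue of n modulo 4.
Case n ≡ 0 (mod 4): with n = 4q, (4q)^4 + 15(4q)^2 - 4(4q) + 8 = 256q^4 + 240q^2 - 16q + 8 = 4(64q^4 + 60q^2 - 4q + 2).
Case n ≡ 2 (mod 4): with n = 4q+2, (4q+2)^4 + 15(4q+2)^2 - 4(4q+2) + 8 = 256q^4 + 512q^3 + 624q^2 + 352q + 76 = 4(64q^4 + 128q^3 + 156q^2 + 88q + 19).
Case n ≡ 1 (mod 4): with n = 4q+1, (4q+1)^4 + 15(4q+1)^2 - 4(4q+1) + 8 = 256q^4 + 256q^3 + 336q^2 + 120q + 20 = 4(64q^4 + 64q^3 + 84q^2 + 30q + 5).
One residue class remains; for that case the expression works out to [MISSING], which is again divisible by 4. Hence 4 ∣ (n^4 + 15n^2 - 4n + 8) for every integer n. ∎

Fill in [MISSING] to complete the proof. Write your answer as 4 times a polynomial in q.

Only n ≡ 3 (mod 4) is unaccounted for. Put n = 4q+3:
(4q+3)^4 + 15(4q+3)^2 - 4(4q+3) + 8 expands to 256q^4 + 768q^3 + 1104q^2 + 776q + 212,
and factoring out 4 leaves 4(64q^4 + 192q^3 + 276q^2 + 194q + 53).

4(64q^4 + 192q^3 + 276q^2 + 194q + 53)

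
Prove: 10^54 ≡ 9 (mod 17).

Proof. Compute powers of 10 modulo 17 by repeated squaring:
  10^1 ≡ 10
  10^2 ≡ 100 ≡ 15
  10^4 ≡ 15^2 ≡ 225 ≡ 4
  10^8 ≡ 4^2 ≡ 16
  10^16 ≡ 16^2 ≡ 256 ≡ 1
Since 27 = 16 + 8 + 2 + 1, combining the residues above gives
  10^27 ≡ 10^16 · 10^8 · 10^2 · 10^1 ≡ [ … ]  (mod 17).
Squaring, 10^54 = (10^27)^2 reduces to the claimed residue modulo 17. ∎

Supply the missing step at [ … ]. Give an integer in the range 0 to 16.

3

10^16 · 10^8 · 10^2 · 10^1 ≡ 1 · 16 · 15 · 10 = 2400.
2400 mod 17 = 3, so 10^27 ≡ 3 (mod 17).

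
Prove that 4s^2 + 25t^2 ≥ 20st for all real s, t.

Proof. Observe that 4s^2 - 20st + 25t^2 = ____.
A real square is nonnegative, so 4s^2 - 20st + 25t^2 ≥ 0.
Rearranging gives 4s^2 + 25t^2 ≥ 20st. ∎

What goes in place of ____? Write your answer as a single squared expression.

The leading and trailing coefficients are 2^2 and 5^2, and 20 = 2·2·5, so the trinomial is (2s - 5t)^2.
Hence 4s^2 - 20st + 25t^2 ≥ 0.

(2s - 5t)^2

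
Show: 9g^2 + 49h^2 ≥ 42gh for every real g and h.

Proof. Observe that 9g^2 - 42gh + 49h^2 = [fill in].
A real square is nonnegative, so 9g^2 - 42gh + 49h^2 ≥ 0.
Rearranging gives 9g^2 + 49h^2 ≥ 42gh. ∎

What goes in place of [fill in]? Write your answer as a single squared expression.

The leading and trailing coefficients are 3^2 and 7^2, and 42 = 2·3·7, so the trinomial is (3g - 7h)^2.
Hence 9g^2 - 42gh + 49h^2 ≥ 0.

(3g - 7h)^2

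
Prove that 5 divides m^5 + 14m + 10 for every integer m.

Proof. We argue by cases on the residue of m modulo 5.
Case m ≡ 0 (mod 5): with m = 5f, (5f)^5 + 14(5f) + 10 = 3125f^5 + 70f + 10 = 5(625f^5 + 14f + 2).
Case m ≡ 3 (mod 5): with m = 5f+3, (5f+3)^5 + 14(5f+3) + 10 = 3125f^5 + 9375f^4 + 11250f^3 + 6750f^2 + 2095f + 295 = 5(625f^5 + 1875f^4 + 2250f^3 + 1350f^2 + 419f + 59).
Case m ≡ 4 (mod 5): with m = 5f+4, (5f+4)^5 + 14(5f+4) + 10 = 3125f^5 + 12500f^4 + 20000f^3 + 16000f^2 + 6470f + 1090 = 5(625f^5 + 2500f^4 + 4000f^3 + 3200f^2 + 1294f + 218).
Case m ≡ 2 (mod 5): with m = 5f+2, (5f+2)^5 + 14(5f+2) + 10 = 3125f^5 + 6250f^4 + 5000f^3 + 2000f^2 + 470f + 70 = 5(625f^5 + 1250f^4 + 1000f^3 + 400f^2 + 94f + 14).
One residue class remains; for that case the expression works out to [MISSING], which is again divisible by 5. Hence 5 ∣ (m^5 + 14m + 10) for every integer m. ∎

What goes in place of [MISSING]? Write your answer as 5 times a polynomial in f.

The residues treated are {0, 3, 4, 2}, so the missing case is m ≡ 1 (mod 5); write m = 5f+1.
Then (5f+1)^5 + 14(5f+1) + 10 = 3125f^5 + 3125f^4 + 1250f^3 + 250f^2 + 95f + 25 = 5(625f^5 + 625f^4 + 250f^3 + 50f^2 + 19f + 5).

5(625f^5 + 625f^4 + 250f^3 + 50f^2 + 19f + 5)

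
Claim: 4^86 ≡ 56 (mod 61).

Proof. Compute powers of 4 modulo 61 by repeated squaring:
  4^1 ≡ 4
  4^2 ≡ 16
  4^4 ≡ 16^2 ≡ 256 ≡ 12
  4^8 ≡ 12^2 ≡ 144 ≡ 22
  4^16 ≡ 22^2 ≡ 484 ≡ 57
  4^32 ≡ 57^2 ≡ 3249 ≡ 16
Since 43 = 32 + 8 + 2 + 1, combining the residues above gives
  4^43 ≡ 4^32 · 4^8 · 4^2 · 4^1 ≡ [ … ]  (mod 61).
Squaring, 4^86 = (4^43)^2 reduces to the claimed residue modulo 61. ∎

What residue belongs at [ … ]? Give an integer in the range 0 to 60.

Multiply the listed residues: 16 · 22 · 16 · 4 = 352 → 5632 → 22528.
Reducing modulo 61: 22528 = 369·61 + 19, so 4^43 ≡ 19.

19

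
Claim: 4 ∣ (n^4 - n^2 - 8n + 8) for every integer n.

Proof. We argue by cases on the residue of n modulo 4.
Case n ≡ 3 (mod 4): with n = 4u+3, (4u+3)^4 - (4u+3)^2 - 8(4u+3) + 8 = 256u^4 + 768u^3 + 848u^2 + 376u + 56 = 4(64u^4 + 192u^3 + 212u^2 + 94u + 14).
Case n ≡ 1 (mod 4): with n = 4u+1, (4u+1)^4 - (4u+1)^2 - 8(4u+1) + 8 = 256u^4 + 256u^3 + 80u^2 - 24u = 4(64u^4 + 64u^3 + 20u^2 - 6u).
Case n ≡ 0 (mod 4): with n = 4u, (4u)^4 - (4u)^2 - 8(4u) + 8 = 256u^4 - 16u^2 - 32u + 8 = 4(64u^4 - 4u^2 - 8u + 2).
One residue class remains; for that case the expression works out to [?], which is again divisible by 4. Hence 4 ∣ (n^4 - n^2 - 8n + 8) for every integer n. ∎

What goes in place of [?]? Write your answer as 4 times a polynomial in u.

Only n ≡ 2 (mod 4) is unaccounted for. Put n = 4u+2:
(4u+2)^4 - (4u+2)^2 - 8(4u+2) + 8 expands to 256u^4 + 512u^3 + 368u^2 + 80u + 4,
and factoring out 4 leaves 4(64u^4 + 128u^3 + 92u^2 + 20u + 1).

4(64u^4 + 128u^3 + 92u^2 + 20u + 1)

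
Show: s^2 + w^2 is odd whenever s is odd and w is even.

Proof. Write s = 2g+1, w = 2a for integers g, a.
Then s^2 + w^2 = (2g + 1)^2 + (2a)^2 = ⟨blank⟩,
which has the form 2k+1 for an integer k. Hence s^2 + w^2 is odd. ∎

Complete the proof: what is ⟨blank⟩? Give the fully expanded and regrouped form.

2(2a^2 + 2g^2 + 2g) + 1

Expanding: (2g + 1)^2 + (2a)^2 = 4a^2 + 4g^2 + 4g + 1.
Every term except the constant is even, so this is 2(2a^2 + 2g^2 + 2g) + 1,
and 2a^2 + 2g^2 + 2g ∈ ℤ gives the required form.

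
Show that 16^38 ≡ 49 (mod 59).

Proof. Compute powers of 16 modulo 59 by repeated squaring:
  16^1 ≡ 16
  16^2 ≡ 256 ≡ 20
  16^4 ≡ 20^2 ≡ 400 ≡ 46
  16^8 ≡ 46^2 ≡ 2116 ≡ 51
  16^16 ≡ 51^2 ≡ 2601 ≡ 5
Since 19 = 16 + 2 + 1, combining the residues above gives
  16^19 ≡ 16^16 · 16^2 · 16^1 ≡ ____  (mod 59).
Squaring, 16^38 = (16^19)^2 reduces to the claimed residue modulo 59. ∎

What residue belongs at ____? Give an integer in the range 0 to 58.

Multiply the listed residues: 5 · 20 · 16 = 100 → 1600.
Reducing modulo 59: 1600 = 27·59 + 7, so 16^19 ≡ 7.

7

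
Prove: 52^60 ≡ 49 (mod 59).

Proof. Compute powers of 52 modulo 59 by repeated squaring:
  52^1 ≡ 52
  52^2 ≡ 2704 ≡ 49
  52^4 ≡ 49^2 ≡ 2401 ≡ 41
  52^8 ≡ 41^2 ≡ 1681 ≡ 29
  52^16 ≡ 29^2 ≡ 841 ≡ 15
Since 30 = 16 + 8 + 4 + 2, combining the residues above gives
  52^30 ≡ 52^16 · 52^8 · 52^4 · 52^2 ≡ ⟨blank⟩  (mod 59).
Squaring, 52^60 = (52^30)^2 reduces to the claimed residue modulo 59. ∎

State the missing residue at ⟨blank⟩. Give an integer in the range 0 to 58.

Multiply the listed residues: 15 · 29 · 41 · 49 = 435 → 17835 → 873915.
Reducing modulo 59: 873915 = 14812·59 + 7, so 52^30 ≡ 7.

7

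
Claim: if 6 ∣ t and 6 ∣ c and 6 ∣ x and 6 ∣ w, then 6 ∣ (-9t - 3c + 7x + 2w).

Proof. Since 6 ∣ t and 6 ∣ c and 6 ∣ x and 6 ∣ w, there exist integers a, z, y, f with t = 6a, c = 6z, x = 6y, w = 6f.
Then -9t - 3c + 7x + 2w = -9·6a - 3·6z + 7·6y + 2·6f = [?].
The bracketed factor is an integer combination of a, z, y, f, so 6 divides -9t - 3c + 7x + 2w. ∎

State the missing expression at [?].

Pull the common 6 out of every term: -9·6a - 3·6z + 7·6y + 2·6f = 6(-9a + 2f + 7y - 3z).
-9a + 2f + 7y - 3z is an integer, which exhibits the divisibility.

6(-9a + 2f + 7y - 3z)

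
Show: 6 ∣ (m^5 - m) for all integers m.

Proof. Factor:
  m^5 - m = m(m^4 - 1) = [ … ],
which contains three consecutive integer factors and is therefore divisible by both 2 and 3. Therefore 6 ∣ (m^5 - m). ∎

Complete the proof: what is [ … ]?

m^4 - 1 = (m^2 - 1)(m^2 + 1), and m^2 - 1 = (m-1)(m+1).
So m(m^4 - 1) = (m - 1)m(m + 1)(m^2 + 1).

(m - 1)m(m + 1)(m^2 + 1)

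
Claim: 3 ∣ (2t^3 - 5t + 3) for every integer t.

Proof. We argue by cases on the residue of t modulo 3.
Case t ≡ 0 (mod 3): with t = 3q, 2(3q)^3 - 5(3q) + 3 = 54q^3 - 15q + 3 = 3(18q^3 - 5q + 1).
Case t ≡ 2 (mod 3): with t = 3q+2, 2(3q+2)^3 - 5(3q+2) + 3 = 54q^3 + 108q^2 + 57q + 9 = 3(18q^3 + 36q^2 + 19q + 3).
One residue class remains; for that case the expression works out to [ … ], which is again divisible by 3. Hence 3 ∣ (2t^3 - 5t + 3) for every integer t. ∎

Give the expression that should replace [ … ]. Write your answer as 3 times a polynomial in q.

The residues treated are {0, 2}, so the missing case is t ≡ 1 (mod 3); write t = 3q+1.
Then 2(3q+1)^3 - 5(3q+1) + 3 = 54q^3 + 54q^2 + 3q = 3(18q^3 + 18q^2 + q).

3(18q^3 + 18q^2 + q)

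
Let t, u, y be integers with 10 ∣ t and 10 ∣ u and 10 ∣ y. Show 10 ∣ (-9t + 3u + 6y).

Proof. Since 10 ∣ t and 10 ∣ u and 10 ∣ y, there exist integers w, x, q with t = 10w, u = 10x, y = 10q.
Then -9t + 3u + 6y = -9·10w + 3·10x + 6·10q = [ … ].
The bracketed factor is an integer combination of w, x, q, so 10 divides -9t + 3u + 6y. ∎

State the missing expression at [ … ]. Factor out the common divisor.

10(6q - 9w + 3x)

Pull the common 10 out of every term: -9·10w + 3·10x + 6·10q = 10(6q - 9w + 3x).
6q - 9w + 3x is an integer, which exhibits the divisibility.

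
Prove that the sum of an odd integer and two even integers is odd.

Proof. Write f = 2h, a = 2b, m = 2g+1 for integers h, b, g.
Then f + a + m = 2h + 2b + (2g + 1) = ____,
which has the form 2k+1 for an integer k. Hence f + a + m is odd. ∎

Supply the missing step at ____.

2h + 2b + (2g + 1) = 2b + 2g + 2h + 1
= 2(b + g + h) + 1.
Since b + g + h is an integer, the sum is of the form 2k+1 for an integer k.

2(b + g + h) + 1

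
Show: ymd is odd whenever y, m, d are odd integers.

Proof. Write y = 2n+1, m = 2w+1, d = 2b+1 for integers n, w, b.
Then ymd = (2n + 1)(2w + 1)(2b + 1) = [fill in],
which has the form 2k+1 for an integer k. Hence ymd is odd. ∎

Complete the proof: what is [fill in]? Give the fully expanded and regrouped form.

(2n + 1)(2w + 1)(2b + 1) = 8bnw + 4bn + 4bw + 2b + 4nw + 2n + 2w + 1
= 2(4bnw + 2bn + 2bw + b + 2nw + n + w) + 1.
Since 4bnw + 2bn + 2bw + b + 2nw + n + w is an integer, the product is of the form 2k+1 for an integer k.

2(4bnw + 2bn + 2bw + b + 2nw + n + w) + 1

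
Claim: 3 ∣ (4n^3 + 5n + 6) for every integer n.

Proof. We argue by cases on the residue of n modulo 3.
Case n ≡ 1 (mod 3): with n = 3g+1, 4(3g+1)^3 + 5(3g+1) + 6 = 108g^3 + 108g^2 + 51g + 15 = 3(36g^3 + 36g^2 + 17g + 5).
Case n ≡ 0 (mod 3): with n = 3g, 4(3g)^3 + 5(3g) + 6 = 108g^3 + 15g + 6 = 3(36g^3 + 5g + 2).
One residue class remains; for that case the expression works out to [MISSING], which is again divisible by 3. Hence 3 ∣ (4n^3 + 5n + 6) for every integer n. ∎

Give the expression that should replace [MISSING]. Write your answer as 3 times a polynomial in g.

3(36g^3 + 72g^2 + 53g + 16)

The residues treated are {1, 0}, so the missing case is n ≡ 2 (mod 3); write n = 3g+2.
Then 4(3g+2)^3 + 5(3g+2) + 6 = 108g^3 + 216g^2 + 159g + 48 = 3(36g^3 + 72g^2 + 53g + 16).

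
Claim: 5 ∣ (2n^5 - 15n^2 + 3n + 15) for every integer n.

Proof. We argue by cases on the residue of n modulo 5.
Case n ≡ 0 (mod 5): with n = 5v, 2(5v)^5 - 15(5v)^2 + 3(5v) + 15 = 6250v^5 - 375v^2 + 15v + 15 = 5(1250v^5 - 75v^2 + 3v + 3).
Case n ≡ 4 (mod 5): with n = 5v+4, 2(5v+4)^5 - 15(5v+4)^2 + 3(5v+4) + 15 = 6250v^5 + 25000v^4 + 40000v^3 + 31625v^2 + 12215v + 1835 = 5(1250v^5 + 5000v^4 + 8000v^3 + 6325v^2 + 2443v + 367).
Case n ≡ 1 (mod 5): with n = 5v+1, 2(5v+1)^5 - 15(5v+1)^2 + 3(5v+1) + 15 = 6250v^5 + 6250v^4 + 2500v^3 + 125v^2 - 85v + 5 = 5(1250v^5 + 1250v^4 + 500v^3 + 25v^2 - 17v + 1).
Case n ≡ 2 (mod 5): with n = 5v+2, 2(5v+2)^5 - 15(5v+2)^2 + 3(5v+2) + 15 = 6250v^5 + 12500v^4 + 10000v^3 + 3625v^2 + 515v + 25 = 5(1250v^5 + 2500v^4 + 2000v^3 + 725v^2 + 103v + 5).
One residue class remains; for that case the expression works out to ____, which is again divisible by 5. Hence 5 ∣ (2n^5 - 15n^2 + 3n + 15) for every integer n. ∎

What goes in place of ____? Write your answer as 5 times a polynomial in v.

The residues treated are {0, 4, 1, 2}, so the missing case is n ≡ 3 (mod 5); write n = 5v+3.
Then 2(5v+3)^5 - 15(5v+3)^2 + 3(5v+3) + 15 = 6250v^5 + 18750v^4 + 22500v^3 + 13125v^2 + 3615v + 375 = 5(1250v^5 + 3750v^4 + 4500v^3 + 2625v^2 + 723v + 75).

5(1250v^5 + 3750v^4 + 4500v^3 + 2625v^2 + 723v + 75)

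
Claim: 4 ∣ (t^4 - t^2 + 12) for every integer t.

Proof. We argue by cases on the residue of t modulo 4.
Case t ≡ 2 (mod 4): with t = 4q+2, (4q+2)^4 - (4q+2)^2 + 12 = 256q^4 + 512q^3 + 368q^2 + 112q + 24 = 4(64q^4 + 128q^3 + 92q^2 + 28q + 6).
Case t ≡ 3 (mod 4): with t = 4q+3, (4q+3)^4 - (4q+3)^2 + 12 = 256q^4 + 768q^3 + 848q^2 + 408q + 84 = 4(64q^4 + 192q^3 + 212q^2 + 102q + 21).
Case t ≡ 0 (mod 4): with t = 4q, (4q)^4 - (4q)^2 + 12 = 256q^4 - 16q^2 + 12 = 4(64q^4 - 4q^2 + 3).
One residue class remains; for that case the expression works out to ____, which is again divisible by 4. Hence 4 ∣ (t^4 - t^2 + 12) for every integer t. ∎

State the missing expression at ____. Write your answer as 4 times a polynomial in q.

The residues treated are {2, 3, 0}, so the missing case is t ≡ 1 (mod 4); write t = 4q+1.
Then (4q+1)^4 - (4q+1)^2 + 12 = 256q^4 + 256q^3 + 80q^2 + 8q + 12 = 4(64q^4 + 64q^3 + 20q^2 + 2q + 3).

4(64q^4 + 64q^3 + 20q^2 + 2q + 3)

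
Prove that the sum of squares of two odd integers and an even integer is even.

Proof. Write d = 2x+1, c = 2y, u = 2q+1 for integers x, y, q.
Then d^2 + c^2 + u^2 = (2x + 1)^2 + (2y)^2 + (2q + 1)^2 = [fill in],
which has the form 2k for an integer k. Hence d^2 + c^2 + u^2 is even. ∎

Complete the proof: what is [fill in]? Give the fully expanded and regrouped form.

2(2q^2 + 2q + 2x^2 + 2x + 2y^2 + 1)

(2x + 1)^2 + (2y)^2 + (2q + 1)^2 = 4q^2 + 4q + 4x^2 + 4x + 4y^2 + 2
= 2(2q^2 + 2q + 2x^2 + 2x + 2y^2 + 1).
Since 2q^2 + 2q + 2x^2 + 2x + 2y^2 + 1 is an integer, the sum of squares is of the form 2k for an integer k.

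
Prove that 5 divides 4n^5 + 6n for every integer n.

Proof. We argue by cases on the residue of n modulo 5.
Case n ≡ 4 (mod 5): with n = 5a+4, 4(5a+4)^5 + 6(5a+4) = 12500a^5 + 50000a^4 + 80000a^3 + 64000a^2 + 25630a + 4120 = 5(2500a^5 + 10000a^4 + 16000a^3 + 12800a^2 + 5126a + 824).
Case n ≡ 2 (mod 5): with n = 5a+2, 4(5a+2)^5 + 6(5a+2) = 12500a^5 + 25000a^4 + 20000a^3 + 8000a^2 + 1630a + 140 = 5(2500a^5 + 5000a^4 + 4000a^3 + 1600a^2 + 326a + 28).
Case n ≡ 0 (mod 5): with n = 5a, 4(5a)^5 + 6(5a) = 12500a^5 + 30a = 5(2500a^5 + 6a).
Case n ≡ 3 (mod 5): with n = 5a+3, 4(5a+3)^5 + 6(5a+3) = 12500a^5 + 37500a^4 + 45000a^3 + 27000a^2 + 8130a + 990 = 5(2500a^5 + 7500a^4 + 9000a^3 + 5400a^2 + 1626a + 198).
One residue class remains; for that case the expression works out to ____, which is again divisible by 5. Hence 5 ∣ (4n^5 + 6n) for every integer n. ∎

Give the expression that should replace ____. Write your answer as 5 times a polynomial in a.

5(2500a^5 + 2500a^4 + 1000a^3 + 200a^2 + 26a + 2)

Only n ≡ 1 (mod 5) is unaccounted for. Put n = 5a+1:
4(5a+1)^5 + 6(5a+1) expands to 12500a^5 + 12500a^4 + 5000a^3 + 1000a^2 + 130a + 10,
and factoring out 5 leaves 5(2500a^5 + 2500a^4 + 1000a^3 + 200a^2 + 26a + 2).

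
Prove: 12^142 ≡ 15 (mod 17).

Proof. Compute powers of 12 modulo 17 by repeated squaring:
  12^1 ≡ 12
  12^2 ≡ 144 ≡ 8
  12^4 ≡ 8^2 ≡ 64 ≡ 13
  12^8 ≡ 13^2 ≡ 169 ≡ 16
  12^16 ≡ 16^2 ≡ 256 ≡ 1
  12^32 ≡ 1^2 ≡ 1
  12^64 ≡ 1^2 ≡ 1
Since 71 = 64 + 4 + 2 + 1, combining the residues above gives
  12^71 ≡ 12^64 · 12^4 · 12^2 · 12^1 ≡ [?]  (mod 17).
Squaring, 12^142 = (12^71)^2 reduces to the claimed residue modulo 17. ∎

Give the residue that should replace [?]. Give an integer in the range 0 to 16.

7

Multiply the listed residues: 1 · 13 · 8 · 12 = 13 → 104 → 1248.
Reducing modulo 17: 1248 = 73·17 + 7, so 12^71 ≡ 7.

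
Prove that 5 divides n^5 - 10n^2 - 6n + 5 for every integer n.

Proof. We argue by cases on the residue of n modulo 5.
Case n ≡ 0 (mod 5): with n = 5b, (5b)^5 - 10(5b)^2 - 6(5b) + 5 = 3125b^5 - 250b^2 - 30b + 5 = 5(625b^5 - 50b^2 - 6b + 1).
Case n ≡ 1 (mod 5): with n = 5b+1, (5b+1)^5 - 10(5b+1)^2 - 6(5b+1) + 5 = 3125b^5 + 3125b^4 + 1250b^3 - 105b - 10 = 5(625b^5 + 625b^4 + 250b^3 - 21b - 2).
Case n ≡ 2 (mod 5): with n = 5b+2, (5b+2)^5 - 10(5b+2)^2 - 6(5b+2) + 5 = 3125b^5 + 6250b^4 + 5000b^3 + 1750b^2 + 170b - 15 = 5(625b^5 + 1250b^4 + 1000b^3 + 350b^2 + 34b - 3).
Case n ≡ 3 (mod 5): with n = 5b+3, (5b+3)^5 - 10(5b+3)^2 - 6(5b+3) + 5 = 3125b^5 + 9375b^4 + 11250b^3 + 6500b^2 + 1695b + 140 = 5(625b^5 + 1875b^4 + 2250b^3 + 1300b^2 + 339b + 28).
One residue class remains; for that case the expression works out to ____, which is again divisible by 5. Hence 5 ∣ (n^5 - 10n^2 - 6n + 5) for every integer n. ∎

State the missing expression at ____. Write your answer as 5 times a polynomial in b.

5(625b^5 + 2500b^4 + 4000b^3 + 3150b^2 + 1194b + 169)

The residues treated are {0, 1, 2, 3}, so the missing case is n ≡ 4 (mod 5); write n = 5b+4.
Then (5b+4)^5 - 10(5b+4)^2 - 6(5b+4) + 5 = 3125b^5 + 12500b^4 + 20000b^3 + 15750b^2 + 5970b + 845 = 5(625b^5 + 2500b^4 + 4000b^3 + 3150b^2 + 1194b + 169).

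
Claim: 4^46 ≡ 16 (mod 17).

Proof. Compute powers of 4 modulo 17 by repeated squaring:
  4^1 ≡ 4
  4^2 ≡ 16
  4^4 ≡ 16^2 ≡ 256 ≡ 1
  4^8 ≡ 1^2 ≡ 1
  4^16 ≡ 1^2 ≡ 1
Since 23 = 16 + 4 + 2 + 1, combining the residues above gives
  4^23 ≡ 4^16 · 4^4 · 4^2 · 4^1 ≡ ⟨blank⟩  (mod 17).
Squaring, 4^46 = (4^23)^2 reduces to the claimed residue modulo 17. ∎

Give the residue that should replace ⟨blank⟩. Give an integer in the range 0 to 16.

4^16 · 4^4 · 4^2 · 4^1 ≡ 1 · 1 · 16 · 4 = 64.
64 mod 17 = 13, so 4^23 ≡ 13 (mod 17).

13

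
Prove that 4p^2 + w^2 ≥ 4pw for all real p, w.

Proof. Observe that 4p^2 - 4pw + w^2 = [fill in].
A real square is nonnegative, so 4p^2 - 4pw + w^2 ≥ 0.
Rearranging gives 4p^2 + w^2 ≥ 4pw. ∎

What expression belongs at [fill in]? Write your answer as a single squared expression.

(2p - w)^2

The leading and trailing coefficients are 2^2 and 1^2, and 4 = 2·2·1, so the trinomial is (2p - w)^2.
Hence 4p^2 - 4pw + w^2 ≥ 0.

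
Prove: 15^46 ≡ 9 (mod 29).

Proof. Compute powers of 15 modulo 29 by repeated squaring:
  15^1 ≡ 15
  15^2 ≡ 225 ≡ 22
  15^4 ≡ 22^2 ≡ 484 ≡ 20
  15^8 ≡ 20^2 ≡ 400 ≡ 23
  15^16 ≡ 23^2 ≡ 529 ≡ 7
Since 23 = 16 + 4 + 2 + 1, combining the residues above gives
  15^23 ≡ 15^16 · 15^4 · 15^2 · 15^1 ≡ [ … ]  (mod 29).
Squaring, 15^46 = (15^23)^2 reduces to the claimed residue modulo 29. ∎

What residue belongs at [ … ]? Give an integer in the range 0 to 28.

Multiply the listed residues: 7 · 20 · 22 · 15 = 140 → 3080 → 46200.
Reducing modulo 29: 46200 = 1593·29 + 3, so 15^23 ≡ 3.

3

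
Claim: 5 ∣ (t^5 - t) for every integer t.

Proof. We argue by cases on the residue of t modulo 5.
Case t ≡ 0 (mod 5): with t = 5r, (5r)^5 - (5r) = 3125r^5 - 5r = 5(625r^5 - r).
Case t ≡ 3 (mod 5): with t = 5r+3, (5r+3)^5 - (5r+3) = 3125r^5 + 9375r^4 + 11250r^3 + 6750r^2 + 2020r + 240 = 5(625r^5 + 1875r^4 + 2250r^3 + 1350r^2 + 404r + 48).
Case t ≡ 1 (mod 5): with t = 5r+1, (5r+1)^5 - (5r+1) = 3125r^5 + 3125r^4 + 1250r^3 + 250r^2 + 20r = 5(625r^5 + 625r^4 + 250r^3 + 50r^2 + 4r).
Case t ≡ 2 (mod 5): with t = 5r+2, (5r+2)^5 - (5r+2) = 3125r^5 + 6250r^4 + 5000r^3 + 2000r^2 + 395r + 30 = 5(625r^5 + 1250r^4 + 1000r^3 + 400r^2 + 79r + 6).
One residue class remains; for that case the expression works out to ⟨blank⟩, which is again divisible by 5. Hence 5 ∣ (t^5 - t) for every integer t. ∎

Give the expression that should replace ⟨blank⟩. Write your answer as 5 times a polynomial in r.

5(625r^5 + 2500r^4 + 4000r^3 + 3200r^2 + 1279r + 204)

The residues treated are {0, 3, 1, 2}, so the missing case is t ≡ 4 (mod 5); write t = 5r+4.
Then (5r+4)^5 - (5r+4) = 3125r^5 + 12500r^4 + 20000r^3 + 16000r^2 + 6395r + 1020 = 5(625r^5 + 2500r^4 + 4000r^3 + 3200r^2 + 1279r + 204).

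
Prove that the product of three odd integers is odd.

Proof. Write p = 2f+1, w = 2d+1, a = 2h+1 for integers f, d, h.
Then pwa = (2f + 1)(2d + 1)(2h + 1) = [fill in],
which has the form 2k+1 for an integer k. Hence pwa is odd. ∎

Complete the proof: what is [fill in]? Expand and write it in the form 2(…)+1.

(2f + 1)(2d + 1)(2h + 1) = 8dfh + 4df + 4dh + 2d + 4fh + 2f + 2h + 1
= 2(4dfh + 2df + 2dh + d + 2fh + f + h) + 1.
Since 4dfh + 2df + 2dh + d + 2fh + f + h is an integer, the product is of the form 2k+1 for an integer k.

2(4dfh + 2df + 2dh + d + 2fh + f + h) + 1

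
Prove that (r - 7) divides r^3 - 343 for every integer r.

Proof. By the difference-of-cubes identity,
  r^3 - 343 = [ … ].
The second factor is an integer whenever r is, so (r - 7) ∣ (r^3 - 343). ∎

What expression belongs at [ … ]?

(r - 7)(r^2 + 7r + 49)

a^3 - b^3 = (a - b)(a^2 + ab + b^2). With a = r, b = 7:
r^3 - 343 = (r - 7)(r^2 + 7r + 49).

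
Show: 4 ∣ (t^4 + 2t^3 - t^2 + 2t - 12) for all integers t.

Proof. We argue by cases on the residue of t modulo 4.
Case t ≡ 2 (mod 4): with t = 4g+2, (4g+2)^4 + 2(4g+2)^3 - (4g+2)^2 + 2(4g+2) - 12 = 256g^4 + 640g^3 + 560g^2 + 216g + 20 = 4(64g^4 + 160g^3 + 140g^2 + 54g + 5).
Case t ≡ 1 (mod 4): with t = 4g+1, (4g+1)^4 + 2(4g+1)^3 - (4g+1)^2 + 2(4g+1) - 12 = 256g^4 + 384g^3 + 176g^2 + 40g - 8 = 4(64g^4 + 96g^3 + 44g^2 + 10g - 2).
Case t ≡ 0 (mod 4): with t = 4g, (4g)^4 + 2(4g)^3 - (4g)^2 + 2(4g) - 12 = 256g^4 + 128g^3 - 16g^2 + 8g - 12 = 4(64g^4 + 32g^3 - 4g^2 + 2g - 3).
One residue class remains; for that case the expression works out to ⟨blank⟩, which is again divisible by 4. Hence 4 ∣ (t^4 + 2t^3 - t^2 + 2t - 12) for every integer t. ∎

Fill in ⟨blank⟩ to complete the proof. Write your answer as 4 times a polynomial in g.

Only t ≡ 3 (mod 4) is unaccounted for. Put t = 4g+3:
(4g+3)^4 + 2(4g+3)^3 - (4g+3)^2 + 2(4g+3) - 12 expands to 256g^4 + 896g^3 + 1136g^2 + 632g + 120,
and factoring out 4 leaves 4(64g^4 + 224g^3 + 284g^2 + 158g + 30).

4(64g^4 + 224g^3 + 284g^2 + 158g + 30)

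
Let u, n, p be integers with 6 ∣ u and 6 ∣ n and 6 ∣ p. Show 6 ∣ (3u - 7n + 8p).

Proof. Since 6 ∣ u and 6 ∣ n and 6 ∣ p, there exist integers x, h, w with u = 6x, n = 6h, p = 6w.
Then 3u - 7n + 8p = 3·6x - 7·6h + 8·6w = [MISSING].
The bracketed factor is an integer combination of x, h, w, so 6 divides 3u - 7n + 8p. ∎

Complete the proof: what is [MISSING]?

6(-7h + 8w + 3x)

Pull the common 6 out of every term: 3·6x - 7·6h + 8·6w = 6(-7h + 8w + 3x).
-7h + 8w + 3x is an integer, which exhibits the divisibility.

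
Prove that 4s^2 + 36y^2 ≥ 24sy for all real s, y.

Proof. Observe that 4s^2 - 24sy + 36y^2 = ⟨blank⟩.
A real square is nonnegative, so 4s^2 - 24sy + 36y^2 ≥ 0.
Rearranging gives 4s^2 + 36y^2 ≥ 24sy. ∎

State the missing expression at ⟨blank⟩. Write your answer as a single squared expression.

The leading and trailing coefficients are 2^2 and 6^2, and 24 = 2·2·6, so the trinomial is (2s - 6y)^2.
Hence 4s^2 - 24sy + 36y^2 ≥ 0.

(2s - 6y)^2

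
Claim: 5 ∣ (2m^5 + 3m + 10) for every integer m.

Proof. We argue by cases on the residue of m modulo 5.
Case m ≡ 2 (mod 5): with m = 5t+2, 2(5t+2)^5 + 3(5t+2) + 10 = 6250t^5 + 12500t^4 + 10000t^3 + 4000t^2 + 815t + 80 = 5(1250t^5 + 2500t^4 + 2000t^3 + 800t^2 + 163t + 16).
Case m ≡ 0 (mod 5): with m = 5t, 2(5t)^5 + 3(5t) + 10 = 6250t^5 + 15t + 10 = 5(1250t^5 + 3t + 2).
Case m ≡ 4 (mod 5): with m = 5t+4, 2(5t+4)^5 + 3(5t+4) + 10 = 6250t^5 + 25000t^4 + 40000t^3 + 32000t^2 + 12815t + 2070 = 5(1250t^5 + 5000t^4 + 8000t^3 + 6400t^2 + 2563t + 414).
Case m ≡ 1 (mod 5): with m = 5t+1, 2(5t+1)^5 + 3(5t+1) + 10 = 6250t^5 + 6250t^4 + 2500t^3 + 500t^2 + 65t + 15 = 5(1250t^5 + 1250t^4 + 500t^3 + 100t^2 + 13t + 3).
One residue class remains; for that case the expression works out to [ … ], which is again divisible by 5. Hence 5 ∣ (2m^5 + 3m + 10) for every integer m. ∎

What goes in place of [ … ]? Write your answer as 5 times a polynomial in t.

The residues treated are {2, 0, 4, 1}, so the missing case is m ≡ 3 (mod 5); write m = 5t+3.
Then 2(5t+3)^5 + 3(5t+3) + 10 = 6250t^5 + 18750t^4 + 22500t^3 + 13500t^2 + 4065t + 505 = 5(1250t^5 + 3750t^4 + 4500t^3 + 2700t^2 + 813t + 101).

5(1250t^5 + 3750t^4 + 4500t^3 + 2700t^2 + 813t + 101)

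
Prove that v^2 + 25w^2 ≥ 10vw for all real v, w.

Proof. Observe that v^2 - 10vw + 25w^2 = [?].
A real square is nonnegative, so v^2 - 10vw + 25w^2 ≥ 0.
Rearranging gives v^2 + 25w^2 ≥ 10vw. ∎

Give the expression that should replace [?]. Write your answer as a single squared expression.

v^2 - 10vw + 25w^2 is a perfect-square trinomial: the outer terms are (v)^2 and (5w)^2, and the cross term is -2·v·5w.
So v^2 - 10vw + 25w^2 = (v - 5w)^2 ≥ 0.

(v - 5w)^2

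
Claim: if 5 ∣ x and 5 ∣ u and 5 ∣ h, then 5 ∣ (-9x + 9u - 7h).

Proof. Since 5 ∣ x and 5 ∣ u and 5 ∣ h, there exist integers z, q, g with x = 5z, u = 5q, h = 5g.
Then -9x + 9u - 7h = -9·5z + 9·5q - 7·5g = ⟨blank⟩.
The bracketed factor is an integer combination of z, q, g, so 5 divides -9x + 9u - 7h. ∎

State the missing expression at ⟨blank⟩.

Pull the common 5 out of every term: -9·5z + 9·5q - 7·5g = 5(-7g + 9q - 9z).
-7g + 9q - 9z is an integer, which exhibits the divisibility.

5(-7g + 9q - 9z)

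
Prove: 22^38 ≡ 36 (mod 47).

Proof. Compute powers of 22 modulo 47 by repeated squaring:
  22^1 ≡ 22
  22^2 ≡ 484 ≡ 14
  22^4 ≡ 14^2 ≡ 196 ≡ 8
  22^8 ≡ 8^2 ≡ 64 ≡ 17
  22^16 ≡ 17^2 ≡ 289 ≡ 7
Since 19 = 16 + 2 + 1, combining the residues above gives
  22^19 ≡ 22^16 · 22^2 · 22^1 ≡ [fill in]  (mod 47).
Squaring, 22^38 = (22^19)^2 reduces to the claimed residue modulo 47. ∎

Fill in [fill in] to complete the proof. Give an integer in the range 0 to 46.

41

Multiply the listed residues: 7 · 14 · 22 = 98 → 2156.
Reducing modulo 47: 2156 = 45·47 + 41, so 22^19 ≡ 41.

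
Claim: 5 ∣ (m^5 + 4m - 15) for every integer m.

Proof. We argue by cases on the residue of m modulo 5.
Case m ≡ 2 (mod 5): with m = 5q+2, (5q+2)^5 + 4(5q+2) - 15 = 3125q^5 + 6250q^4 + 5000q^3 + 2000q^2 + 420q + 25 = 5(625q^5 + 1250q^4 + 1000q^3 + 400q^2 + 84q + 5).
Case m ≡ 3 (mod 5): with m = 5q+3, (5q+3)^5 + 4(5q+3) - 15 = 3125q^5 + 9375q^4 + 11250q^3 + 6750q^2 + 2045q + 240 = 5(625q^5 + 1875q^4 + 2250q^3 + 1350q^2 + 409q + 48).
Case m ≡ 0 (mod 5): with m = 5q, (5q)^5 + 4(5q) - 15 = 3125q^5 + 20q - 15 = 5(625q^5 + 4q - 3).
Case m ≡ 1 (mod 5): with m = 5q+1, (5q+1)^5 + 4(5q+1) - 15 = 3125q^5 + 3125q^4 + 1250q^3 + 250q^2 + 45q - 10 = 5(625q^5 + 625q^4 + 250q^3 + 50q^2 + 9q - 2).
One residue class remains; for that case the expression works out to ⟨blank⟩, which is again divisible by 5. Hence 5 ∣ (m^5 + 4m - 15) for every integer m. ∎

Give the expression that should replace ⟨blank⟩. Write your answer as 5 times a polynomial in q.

5(625q^5 + 2500q^4 + 4000q^3 + 3200q^2 + 1284q + 205)

Only m ≡ 4 (mod 5) is unaccounted for. Put m = 5q+4:
(5q+4)^5 + 4(5q+4) - 15 expands to 3125q^5 + 12500q^4 + 20000q^3 + 16000q^2 + 6420q + 1025,
and factoring out 5 leaves 5(625q^5 + 2500q^4 + 4000q^3 + 3200q^2 + 1284q + 205).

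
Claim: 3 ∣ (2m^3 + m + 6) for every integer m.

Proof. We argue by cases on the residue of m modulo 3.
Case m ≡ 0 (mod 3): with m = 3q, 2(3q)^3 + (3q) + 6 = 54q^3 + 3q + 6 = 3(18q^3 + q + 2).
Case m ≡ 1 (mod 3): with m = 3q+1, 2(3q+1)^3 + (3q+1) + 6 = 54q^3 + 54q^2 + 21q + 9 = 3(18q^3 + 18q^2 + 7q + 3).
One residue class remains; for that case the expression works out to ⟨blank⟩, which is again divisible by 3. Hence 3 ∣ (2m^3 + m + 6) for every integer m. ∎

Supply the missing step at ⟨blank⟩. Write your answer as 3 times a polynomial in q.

Only m ≡ 2 (mod 3) is unaccounted for. Put m = 3q+2:
2(3q+2)^3 + (3q+2) + 6 expands to 54q^3 + 108q^2 + 75q + 24,
and factoring out 3 leaves 3(18q^3 + 36q^2 + 25q + 8).

3(18q^3 + 36q^2 + 25q + 8)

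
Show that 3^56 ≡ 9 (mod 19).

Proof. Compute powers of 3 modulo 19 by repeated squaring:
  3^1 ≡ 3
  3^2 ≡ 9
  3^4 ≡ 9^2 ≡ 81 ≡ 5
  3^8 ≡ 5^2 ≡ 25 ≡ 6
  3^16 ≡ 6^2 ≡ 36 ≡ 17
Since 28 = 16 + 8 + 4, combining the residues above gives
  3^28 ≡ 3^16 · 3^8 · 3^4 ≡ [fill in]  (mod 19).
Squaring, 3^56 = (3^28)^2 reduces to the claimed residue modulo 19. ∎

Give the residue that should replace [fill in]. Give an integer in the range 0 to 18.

16

3^16 · 3^8 · 3^4 ≡ 17 · 6 · 5 = 510.
510 mod 19 = 16, so 3^28 ≡ 16 (mod 19).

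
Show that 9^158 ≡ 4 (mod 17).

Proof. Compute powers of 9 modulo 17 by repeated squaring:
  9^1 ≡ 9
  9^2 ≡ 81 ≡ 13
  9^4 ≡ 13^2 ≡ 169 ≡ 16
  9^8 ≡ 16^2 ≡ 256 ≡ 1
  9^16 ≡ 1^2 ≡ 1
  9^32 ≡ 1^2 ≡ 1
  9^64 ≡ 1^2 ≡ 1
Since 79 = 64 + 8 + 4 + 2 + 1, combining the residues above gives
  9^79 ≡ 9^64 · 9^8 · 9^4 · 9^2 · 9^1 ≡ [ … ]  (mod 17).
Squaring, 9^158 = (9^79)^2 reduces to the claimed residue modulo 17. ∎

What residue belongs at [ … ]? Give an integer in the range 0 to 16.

2

Multiply the listed residues: 1 · 1 · 16 · 13 · 9 = 1 → 16 → 208 → 1872.
Reducing modulo 17: 1872 = 110·17 + 2, so 9^79 ≡ 2.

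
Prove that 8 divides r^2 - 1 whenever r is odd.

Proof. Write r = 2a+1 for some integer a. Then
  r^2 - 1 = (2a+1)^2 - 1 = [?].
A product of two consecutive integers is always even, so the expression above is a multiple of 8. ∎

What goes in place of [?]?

4a(a + 1)

(2a+1)^2 - 1 = 4a^2 + 4a + 1 - 1 = 4a^2 + 4a = 4a(a+1).
Since a and a+1 are consecutive, a(a+1) is even, and 4·(even) is a multiple of 8.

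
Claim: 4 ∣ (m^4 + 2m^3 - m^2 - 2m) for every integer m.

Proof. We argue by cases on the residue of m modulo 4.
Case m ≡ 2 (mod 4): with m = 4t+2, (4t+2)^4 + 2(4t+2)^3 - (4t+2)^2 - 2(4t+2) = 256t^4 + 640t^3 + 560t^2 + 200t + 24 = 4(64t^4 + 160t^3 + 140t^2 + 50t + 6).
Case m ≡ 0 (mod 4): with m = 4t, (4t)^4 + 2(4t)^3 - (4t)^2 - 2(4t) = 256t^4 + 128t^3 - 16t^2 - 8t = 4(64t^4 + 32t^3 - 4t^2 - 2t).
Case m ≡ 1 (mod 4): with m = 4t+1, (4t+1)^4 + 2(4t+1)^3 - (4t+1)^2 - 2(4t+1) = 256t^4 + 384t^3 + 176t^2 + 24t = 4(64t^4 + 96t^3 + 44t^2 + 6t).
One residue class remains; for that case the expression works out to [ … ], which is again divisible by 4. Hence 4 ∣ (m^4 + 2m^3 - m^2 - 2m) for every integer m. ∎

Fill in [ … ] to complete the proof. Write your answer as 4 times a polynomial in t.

Only m ≡ 3 (mod 4) is unaccounted for. Put m = 4t+3:
(4t+3)^4 + 2(4t+3)^3 - (4t+3)^2 - 2(4t+3) expands to 256t^4 + 896t^3 + 1136t^2 + 616t + 120,
and factoring out 4 leaves 4(64t^4 + 224t^3 + 284t^2 + 154t + 30).

4(64t^4 + 224t^3 + 284t^2 + 154t + 30)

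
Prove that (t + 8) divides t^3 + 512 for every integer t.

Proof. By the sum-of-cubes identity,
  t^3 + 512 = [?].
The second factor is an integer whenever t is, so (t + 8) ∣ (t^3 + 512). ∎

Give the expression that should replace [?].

Polynomial division of t^3 + 512 by t + 8 leaves remainder 0 and quotient t^2 - 8t + 64.
Hence t^3 + 512 = (t + 8)(t^2 - 8t + 64).

(t + 8)(t^2 - 8t + 64)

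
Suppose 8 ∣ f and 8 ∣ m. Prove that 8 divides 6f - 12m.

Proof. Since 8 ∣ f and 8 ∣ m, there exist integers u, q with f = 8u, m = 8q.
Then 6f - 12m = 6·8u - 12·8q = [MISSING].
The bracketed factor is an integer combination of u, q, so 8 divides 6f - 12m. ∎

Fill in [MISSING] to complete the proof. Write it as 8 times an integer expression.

Each term has a factor of 8: 6·8u - 12·8q = 8·(-12q + 6u).
Since -12q + 6u is an integer, 8 ∣ (6f - 12m).

8(-12q + 6u)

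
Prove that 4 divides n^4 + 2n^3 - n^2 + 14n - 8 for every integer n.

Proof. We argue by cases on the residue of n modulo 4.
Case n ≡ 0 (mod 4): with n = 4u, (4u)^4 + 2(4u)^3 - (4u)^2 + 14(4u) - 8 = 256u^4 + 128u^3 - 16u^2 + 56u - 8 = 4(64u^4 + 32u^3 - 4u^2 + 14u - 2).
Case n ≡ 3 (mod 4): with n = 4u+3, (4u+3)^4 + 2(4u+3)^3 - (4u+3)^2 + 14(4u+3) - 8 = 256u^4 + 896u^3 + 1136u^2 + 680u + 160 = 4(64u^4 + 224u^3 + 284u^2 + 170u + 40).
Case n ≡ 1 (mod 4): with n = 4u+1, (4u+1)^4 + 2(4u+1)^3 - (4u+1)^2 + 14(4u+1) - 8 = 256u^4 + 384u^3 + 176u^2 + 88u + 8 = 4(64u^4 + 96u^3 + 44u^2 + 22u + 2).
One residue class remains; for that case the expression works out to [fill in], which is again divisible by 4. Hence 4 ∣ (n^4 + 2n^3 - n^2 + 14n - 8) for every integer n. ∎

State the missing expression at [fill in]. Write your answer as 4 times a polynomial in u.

Only n ≡ 2 (mod 4) is unaccounted for. Put n = 4u+2:
(4u+2)^4 + 2(4u+2)^3 - (4u+2)^2 + 14(4u+2) - 8 expands to 256u^4 + 640u^3 + 560u^2 + 264u + 48,
and factoring out 4 leaves 4(64u^4 + 160u^3 + 140u^2 + 66u + 12).

4(64u^4 + 160u^3 + 140u^2 + 66u + 12)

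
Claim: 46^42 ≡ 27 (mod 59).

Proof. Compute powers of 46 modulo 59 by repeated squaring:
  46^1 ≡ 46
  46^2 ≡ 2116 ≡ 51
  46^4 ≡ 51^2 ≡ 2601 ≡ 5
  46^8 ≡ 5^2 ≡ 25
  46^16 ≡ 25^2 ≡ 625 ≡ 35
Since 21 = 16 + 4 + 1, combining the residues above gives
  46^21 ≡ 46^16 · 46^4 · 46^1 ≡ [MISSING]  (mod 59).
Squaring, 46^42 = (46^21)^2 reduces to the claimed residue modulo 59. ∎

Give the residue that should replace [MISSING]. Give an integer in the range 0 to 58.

26

46^16 · 46^4 · 46^1 ≡ 35 · 5 · 46 = 8050.
8050 mod 59 = 26, so 46^21 ≡ 26 (mod 59).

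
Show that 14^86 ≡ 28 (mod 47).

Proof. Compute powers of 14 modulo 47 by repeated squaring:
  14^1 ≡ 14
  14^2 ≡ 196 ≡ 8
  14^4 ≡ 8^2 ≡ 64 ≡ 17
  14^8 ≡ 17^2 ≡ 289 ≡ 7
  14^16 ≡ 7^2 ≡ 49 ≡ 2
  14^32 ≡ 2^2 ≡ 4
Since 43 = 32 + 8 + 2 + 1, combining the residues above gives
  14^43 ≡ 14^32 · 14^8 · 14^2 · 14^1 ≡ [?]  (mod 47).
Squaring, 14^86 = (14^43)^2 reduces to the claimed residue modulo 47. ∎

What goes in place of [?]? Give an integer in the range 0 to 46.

34

Multiply the listed residues: 4 · 7 · 8 · 14 = 28 → 224 → 3136.
Reducing modulo 47: 3136 = 66·47 + 34, so 14^43 ≡ 34.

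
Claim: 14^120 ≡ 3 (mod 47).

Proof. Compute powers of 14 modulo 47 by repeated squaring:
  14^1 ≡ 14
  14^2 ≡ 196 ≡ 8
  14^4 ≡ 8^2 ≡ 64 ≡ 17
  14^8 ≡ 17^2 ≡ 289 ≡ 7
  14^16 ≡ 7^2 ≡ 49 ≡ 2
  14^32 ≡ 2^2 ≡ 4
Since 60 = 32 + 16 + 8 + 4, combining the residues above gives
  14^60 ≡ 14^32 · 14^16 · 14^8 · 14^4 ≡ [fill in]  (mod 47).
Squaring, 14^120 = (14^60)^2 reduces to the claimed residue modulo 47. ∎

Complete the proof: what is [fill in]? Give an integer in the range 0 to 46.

12

14^32 · 14^16 · 14^8 · 14^4 ≡ 4 · 2 · 7 · 17 = 952.
952 mod 47 = 12, so 14^60 ≡ 12 (mod 47).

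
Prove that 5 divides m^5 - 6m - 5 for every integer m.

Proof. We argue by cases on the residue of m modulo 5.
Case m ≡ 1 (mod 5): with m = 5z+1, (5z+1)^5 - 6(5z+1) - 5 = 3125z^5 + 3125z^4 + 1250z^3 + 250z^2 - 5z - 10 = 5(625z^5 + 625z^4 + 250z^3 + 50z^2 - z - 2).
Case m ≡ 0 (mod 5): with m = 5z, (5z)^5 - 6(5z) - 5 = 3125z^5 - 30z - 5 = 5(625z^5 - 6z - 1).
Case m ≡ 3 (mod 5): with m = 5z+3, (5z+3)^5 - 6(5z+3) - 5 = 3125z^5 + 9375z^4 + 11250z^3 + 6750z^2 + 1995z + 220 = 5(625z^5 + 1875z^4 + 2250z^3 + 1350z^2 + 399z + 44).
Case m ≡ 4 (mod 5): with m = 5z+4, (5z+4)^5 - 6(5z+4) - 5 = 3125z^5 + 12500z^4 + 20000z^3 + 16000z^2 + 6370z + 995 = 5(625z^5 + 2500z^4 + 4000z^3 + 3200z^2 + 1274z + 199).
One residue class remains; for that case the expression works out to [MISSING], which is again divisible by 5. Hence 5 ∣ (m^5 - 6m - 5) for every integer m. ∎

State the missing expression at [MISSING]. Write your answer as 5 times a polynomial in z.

Only m ≡ 2 (mod 5) is unaccounted for. Put m = 5z+2:
(5z+2)^5 - 6(5z+2) - 5 expands to 3125z^5 + 6250z^4 + 5000z^3 + 2000z^2 + 370z + 15,
and factoring out 5 leaves 5(625z^5 + 1250z^4 + 1000z^3 + 400z^2 + 74z + 3).

5(625z^5 + 1250z^4 + 1000z^3 + 400z^2 + 74z + 3)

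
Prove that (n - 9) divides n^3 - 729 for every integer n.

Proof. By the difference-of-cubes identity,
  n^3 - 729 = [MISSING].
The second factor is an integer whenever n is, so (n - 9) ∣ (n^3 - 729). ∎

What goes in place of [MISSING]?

(n - 9)(n^2 + 9n + 81)

a^3 - b^3 = (a - b)(a^2 + ab + b^2). With a = n, b = 9:
n^3 - 729 = (n - 9)(n^2 + 9n + 81).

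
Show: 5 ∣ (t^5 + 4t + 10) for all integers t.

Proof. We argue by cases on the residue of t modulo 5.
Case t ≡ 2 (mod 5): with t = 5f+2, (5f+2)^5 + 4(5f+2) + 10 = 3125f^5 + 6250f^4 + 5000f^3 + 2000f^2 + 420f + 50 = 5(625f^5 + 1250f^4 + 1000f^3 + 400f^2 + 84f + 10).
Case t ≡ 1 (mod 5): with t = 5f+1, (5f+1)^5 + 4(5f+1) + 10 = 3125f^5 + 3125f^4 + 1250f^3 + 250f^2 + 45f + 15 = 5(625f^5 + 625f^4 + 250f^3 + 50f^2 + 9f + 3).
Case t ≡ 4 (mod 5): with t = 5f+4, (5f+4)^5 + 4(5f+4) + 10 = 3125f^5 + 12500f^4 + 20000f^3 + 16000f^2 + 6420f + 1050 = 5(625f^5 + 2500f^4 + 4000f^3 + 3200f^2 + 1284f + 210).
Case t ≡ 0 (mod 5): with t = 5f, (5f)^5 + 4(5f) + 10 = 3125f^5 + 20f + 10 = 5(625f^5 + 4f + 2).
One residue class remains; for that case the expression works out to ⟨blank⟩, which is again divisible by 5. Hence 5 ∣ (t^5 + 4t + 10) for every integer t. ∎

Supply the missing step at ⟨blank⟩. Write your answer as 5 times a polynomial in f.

Only t ≡ 3 (mod 5) is unaccounted for. Put t = 5f+3:
(5f+3)^5 + 4(5f+3) + 10 expands to 3125f^5 + 9375f^4 + 11250f^3 + 6750f^2 + 2045f + 265,
and factoring out 5 leaves 5(625f^5 + 1875f^4 + 2250f^3 + 1350f^2 + 409f + 53).

5(625f^5 + 1875f^4 + 2250f^3 + 1350f^2 + 409f + 53)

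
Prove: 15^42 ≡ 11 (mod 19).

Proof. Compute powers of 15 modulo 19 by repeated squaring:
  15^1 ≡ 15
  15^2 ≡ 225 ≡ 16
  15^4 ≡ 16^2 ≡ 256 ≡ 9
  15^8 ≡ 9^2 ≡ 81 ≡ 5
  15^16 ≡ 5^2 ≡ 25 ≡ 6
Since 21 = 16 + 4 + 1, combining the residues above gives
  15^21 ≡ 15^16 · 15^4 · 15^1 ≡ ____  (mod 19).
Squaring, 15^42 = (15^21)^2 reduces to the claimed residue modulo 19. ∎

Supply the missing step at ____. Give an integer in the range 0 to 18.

12

15^16 · 15^4 · 15^1 ≡ 6 · 9 · 15 = 810.
810 mod 19 = 12, so 15^21 ≡ 12 (mod 19).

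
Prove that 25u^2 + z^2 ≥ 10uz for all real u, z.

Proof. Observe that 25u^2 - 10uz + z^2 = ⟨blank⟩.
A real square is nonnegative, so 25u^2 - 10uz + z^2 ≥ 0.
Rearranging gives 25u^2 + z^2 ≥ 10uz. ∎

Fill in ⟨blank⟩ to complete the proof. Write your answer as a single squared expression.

(5u - z)^2

The leading and trailing coefficients are 5^2 and 1^2, and 10 = 2·5·1, so the trinomial is (5u - z)^2.
Hence 25u^2 - 10uz + z^2 ≥ 0.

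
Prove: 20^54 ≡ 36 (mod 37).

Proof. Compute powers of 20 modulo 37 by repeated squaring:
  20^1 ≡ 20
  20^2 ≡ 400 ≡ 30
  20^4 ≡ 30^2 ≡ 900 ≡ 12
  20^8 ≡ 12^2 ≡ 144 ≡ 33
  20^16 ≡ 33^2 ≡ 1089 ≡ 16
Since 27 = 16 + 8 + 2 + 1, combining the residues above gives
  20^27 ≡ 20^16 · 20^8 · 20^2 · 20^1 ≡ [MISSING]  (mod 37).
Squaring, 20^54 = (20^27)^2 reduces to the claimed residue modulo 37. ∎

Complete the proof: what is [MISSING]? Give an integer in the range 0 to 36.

20^16 · 20^8 · 20^2 · 20^1 ≡ 16 · 33 · 30 · 20 = 316800.
316800 mod 37 = 6, so 20^27 ≡ 6 (mod 37).

6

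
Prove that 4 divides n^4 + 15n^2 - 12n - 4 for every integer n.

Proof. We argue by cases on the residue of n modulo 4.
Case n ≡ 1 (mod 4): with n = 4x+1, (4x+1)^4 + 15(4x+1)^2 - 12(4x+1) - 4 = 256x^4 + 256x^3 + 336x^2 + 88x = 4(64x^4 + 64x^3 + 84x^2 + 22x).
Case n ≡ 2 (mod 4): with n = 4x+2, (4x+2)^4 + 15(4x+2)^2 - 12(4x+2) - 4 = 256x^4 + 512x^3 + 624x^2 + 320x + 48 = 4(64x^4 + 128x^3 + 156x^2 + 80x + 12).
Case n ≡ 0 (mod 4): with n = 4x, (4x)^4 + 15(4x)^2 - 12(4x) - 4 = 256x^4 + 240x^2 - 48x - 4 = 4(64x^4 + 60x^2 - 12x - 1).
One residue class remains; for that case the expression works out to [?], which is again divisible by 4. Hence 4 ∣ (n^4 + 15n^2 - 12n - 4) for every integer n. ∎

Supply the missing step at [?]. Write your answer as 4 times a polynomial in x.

Only n ≡ 3 (mod 4) is unaccounted for. Put n = 4x+3:
(4x+3)^4 + 15(4x+3)^2 - 12(4x+3) - 4 expands to 256x^4 + 768x^3 + 1104x^2 + 744x + 176,
and factoring out 4 leaves 4(64x^4 + 192x^3 + 276x^2 + 186x + 44).

4(64x^4 + 192x^3 + 276x^2 + 186x + 44)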